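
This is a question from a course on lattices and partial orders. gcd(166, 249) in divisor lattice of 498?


Meet=gcd.
gcd(166,249)=83


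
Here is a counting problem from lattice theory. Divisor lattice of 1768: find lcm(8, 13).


In a divisor lattice, join = lcm (least common multiple).
gcd(8,13) = 1
lcm(8,13) = 8*13/gcd = 104/1 = 104


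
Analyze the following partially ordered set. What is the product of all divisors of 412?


Divisors of 412: [1, 2, 4, 103, 206, 412]
Product = n^(d(n)/2) = 412^(6/2)
Product = 69934528


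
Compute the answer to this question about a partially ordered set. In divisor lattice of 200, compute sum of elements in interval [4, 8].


Interval [4,8] in divisors of 200: [4, 8]
Sum = 12


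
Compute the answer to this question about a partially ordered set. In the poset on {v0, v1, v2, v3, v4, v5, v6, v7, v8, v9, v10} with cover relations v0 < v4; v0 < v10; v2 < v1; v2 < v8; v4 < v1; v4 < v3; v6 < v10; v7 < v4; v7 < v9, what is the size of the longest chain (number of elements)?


A chain is a totally ordered subset; we count the number of elements in a maximum chain.
Compute, for each element x, the size of the longest chain ending at x:
  v0: 1
  v2: 1
  v5: 1
  v6: 1
  v7: 1
  v8: 2
  ...
A maximum chain: v0 < v4 < v1
Number of elements in the longest chain: 3


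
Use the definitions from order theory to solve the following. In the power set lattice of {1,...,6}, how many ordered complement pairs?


Complement pair (a,b): a meet b = bottom, a join b = top.
Here: A intersect B = {} and A union B = {1,...,6}.
Pairs found: ({},{1,2,3,4,5,6}), ({1},{2,3,4,5,6}), ({2},{1,3,4,5,6}), ({3},{1,2,4,5,6}), ... (60 more)
Total ordered pairs: 64


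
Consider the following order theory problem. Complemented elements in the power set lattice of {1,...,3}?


An element a is complemented if some b has a meet b = bottom, a join b = top.
every subset A has complement S\A, so all elements are complemented.
Complemented elements: {}, {1}, {2}, {3}, {1,2}, {1,3}, ... (2 more)
Count: 8


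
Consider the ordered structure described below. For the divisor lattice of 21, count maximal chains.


A maximal chain goes from the minimum element to a maximal element via cover relations.
Counting all min-to-max paths in the cover graph.
Total maximal chains: 2


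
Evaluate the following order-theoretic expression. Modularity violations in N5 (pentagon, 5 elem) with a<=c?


Modular law: if a <= c then a v (b ^ c) = (a v b) ^ c.
Check all triples (a,b,c) with a <= c among 5 elements.
  e.g. a=a, b=c, c=b: lhs=a != rhs=b
Total violating triples: 1


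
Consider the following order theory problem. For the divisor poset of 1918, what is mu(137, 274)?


In a divisor lattice, mu(a,b) = mu(b/a) where mu is the classical Mobius function.
b/a = 274/137 = 2
Prime factorization of 2: primes [2]
2 is squarefree with 1 prime factor(s), so mu(2) = (-1)^1 = -1


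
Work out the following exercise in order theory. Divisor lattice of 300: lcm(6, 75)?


Join=lcm.
gcd(6,75)=3
lcm=150


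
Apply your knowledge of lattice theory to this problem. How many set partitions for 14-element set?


B(n) = number of set partitions of an n-element set.
B(n) satisfies the recurrence: B(n+1) = sum_k C(n,k)*B(k).
B(14) = 190899322


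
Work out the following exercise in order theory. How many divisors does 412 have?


Divisors of 412: [1, 2, 4, 103, 206, 412]
Count: 6


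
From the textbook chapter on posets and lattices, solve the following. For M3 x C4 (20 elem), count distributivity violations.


Distributive law: a ^ (b v c) = (a ^ b) v (a ^ c).
Check all 20^3 = 8000 ordered triples (a,b,c).
  e.g. a=(a1,0), b=(a2,0), c=(a3,0): lhs=(a1,0) != rhs=(0,0)
  e.g. a=(a1,0), b=(a2,0), c=(a3,1): lhs=(a1,0) != rhs=(0,0)
Total violating triples: 384


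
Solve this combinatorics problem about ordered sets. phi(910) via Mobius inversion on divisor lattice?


phi(n) = n * prod_{p|n} (1 - 1/p).
Prime divisors of 910: [2, 5, 7, 13]
phi(910) = 910 * (1 - 1/2) * (1 - 1/5) * (1 - 1/7) * (1 - 1/13)
phi(910) = 288


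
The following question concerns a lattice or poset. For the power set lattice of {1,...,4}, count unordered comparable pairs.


A comparable pair {a,b} has a < b or b < a in the order.
Count unordered pairs where one element is strictly below the other.
Examples: {{},{1}}, {{},{2}}, {{},{3}}, {{},{4}}, ...
Total comparable pairs: 65


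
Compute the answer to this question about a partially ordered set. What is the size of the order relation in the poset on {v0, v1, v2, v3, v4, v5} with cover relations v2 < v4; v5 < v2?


The order relation is {(a,b) : a <= b}, reflexive so it includes (a,a).
Examples: (v0,v0), (v1,v1), (v2,v2), (v2,v4), (v3,v3), ...
Total ordered pairs: 9


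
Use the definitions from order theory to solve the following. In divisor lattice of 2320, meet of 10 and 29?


In a divisor lattice, meet = gcd (greatest common divisor).
By Euclidean algorithm or factoring: gcd(10,29) = 1


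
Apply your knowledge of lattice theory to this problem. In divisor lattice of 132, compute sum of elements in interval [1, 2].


Interval [1,2] in divisors of 132: [1, 2]
Sum = 3


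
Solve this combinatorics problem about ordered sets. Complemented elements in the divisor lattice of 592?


An element a is complemented if some b has a meet b = bottom, a join b = top.
a is complemented iff gcd(a, n/a)=1, i.e. a is a unitary divisor of 592.
Complemented elements: 1, 16, 37, 592
Count: 4


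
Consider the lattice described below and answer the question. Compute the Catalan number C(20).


C(n) = C(2n, n) / (n+1).
C(40, 20) = 137846528820
C(20) = 137846528820 / 21 = 6564120420


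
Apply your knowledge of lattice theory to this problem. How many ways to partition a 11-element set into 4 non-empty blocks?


S(n,k) = k*S(n-1,k) + S(n-1,k-1).
S(10,4) = 34105, S(10,3) = 9330
S(11,4) = 4*34105 + 9330 = 136420 + 9330
S(11,4) = 145750


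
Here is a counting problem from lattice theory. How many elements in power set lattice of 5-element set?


Power set = 2^n.
2^5 = 32


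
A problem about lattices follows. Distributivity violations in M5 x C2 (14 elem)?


Distributive law: a ^ (b v c) = (a ^ b) v (a ^ c).
Check all 14^3 = 2744 ordered triples (a,b,c).
  e.g. a=(a1,0), b=(a2,0), c=(a3,0): lhs=(a1,0) != rhs=(0,0)
  e.g. a=(a1,0), b=(a2,0), c=(a3,1): lhs=(a1,0) != rhs=(0,0)
Total violating triples: 480


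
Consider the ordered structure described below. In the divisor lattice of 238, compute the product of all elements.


Divisors of 238: [1, 2, 7, 14, 17, 34, 119, 238]
Product = n^(d(n)/2) = 238^(8/2)
Product = 3208542736


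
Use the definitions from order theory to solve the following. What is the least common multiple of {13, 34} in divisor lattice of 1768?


In a divisor lattice, join = lcm (least common multiple).
Compute lcm iteratively: start with first element, then lcm(current, next).
Elements: [13, 34]
lcm(13,34) = 442
Final lcm = 442


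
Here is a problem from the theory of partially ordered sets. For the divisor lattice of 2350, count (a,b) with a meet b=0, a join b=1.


Complement pair (a,b): a meet b = bottom, a join b = top.
Here: gcd(a,b)=1 and lcm(a,b)=2350, i.e. a*b=2350 with a,b coprime.
Pairs found: (1,2350), (2,1175), (25,94), (47,50), ... (4 more)
Total ordered pairs: 8


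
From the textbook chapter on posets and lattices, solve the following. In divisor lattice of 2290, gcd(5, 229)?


Meet=gcd.
gcd(5,229)=1


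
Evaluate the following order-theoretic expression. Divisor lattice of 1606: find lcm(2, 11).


In a divisor lattice, join = lcm (least common multiple).
gcd(2,11) = 1
lcm(2,11) = 2*11/gcd = 22/1 = 22


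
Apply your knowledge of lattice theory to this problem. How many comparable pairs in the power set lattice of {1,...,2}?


A comparable pair {a,b} has a < b or b < a in the order.
Count unordered pairs where one element is strictly below the other.
Examples: {{},{1}}, {{},{2}}, {{},{1,2}}, {{1},{1,2}}, ...
Total comparable pairs: 5


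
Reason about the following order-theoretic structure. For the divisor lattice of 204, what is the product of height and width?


Height = length of longest chain minus 1; width = size of largest antichain.
A maximum chain: 1 | 17 | 51 | 102 | 204  (height 4).
A maximum antichain: {4, 6, 34, 51}  (width 4).
Product = 4 * 4 = 16


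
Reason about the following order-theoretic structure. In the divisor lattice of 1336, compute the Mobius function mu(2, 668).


In a divisor lattice, mu(a,b) = mu(b/a) where mu is the classical Mobius function.
b/a = 668/2 = 334
Prime factorization of 334: primes [2, 167]
334 is squarefree with 2 prime factor(s), so mu(334) = (-1)^2 = 1


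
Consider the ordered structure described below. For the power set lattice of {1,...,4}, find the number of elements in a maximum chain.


A chain is a totally ordered subset; we count the number of elements in a maximum chain.
Compute, for each element x, the size of the longest chain ending at x:
  {}: 1
  {1}: 2
  {2}: 2
  {3}: 2
  {4}: 2
  {1,2}: 3
  ...
A maximum chain: {} < {1} < {1,2} < {1,2,3} < {1,2,3,4}
Number of elements in the longest chain: 5


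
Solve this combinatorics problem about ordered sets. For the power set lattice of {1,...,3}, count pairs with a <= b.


The order relation is {(a,b) : a <= b}, reflexive so it includes (a,a).
Examples: ({},{}), ({},{1,2}), ({},{1,2,3}), ({},{1,3}), ({},{1}), ...
Total ordered pairs: 27


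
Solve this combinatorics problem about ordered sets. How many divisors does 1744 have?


Divisors of 1744: [1, 2, 4, 8, 16, 109, 218, 436, 872, 1744]
Count: 10


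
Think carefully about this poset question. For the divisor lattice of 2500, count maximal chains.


A maximal chain goes from the minimum element to a maximal element via cover relations.
Counting all min-to-max paths in the cover graph.
Total maximal chains: 15


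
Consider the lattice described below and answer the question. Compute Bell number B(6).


B(n) = number of set partitions of an n-element set.
B(n) satisfies the recurrence: B(n+1) = sum_k C(n,k)*B(k).
B(6) = 203


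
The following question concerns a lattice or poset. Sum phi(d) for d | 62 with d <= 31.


Divisors of 62 up to 31: [1, 2, 31]
phi values: [1, 1, 30]
Sum = 32


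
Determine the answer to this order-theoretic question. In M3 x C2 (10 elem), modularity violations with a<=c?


Modular law: if a <= c then a v (b ^ c) = (a v b) ^ c.
Check all triples (a,b,c) with a <= c among 10 elements.
This lattice is modular (diamonds M_m and their chain-products are modular).
Total violating triples: 0


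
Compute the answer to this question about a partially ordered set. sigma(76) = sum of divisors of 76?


sigma(n) = sum of divisors.
Divisors of 76: [1, 2, 4, 19, 38, 76]
Sum = 140


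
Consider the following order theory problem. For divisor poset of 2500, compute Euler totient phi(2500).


phi(n) = n * prod_{p|n} (1 - 1/p).
Prime divisors of 2500: [2, 5]
phi(2500) = 2500 * (1 - 1/2) * (1 - 1/5)
phi(2500) = 1000


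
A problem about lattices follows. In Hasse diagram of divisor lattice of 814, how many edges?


A cover relation a -< b holds when a < b with no c strictly between.
Cover relations:
  1 -< 2
  1 -< 11
  1 -< 37
  2 -< 22
  2 -< 74
  11 -< 22
  11 -< 407
  22 -< 814
  ...4 more
Total: 12


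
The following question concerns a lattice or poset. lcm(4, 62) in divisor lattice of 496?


Join=lcm.
gcd(4,62)=2
lcm=124


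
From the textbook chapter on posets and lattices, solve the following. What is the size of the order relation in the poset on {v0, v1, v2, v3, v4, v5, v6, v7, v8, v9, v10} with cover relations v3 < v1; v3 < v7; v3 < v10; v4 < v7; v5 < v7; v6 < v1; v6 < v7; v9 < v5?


The order relation is {(a,b) : a <= b}, reflexive so it includes (a,a).
Examples: (v0,v0), (v1,v1), (v10,v10), (v2,v2), (v3,v1), ...
Total ordered pairs: 20


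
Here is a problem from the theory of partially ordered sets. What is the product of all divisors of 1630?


Divisors of 1630: [1, 2, 5, 10, 163, 326, 815, 1630]
Product = n^(d(n)/2) = 1630^(8/2)
Product = 7059117610000


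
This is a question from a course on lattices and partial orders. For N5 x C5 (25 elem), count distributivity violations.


Distributive law: a ^ (b v c) = (a ^ b) v (a ^ c).
Check all 25^3 = 15625 ordered triples (a,b,c).
  e.g. a=(b,0), b=(a,0), c=(c,0): lhs=(b,0) != rhs=(a,0)
  e.g. a=(b,0), b=(a,0), c=(c,1): lhs=(b,0) != rhs=(a,0)
Total violating triples: 250


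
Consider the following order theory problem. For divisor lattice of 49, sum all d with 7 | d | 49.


Interval [7,49] in divisors of 49: [7, 49]
Sum = 56


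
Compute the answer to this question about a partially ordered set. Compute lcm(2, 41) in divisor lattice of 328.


In a divisor lattice, join = lcm (least common multiple).
gcd(2,41) = 1
lcm(2,41) = 2*41/gcd = 82/1 = 82


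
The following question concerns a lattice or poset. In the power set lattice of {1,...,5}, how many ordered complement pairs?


Complement pair (a,b): a meet b = bottom, a join b = top.
Here: A intersect B = {} and A union B = {1,...,5}.
Pairs found: ({},{1,2,3,4,5}), ({1},{2,3,4,5}), ({2},{1,3,4,5}), ({3},{1,2,4,5}), ... (28 more)
Total ordered pairs: 32


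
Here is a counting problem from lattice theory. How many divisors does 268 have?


Divisors of 268: [1, 2, 4, 67, 134, 268]
Count: 6


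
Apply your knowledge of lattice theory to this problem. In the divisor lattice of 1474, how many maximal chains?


A maximal chain goes from the minimum element to a maximal element via cover relations.
Counting all min-to-max paths in the cover graph.
Total maximal chains: 6


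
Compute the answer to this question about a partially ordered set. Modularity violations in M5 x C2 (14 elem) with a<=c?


Modular law: if a <= c then a v (b ^ c) = (a v b) ^ c.
Check all triples (a,b,c) with a <= c among 14 elements.
This lattice is modular (diamonds M_m and their chain-products are modular).
Total violating triples: 0


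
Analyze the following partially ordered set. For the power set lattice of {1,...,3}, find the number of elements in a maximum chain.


A chain is a totally ordered subset; we count the number of elements in a maximum chain.
Compute, for each element x, the size of the longest chain ending at x:
  {}: 1
  {1}: 2
  {2}: 2
  {3}: 2
  {1,2}: 3
  {1,3}: 3
  ...
A maximum chain: {} < {1} < {1,2} < {1,2,3}
Number of elements in the longest chain: 4


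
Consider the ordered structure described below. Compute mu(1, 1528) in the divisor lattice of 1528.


In a divisor lattice, mu(a,b) = mu(b/a) where mu is the classical Mobius function.
b/a = 1528/1 = 1528
Prime factorization of 1528: primes [2, 191]
1528 is not squarefree, so mu(1528) = 0


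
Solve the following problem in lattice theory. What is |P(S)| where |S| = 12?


Power set = 2^n.
2^12 = 4096


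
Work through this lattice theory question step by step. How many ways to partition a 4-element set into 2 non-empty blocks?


S(n,k) = k*S(n-1,k) + S(n-1,k-1).
S(3,2) = 3, S(3,1) = 1
S(4,2) = 2*3 + 1 = 6 + 1
S(4,2) = 7


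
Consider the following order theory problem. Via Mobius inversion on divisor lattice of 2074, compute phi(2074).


phi(n) = n * prod_{p|n} (1 - 1/p).
Prime divisors of 2074: [2, 17, 61]
phi(2074) = 2074 * (1 - 1/2) * (1 - 1/17) * (1 - 1/61)
phi(2074) = 960


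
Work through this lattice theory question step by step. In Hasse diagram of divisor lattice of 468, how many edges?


A cover relation a -< b holds when a < b with no c strictly between.
Cover relations:
  1 -< 2
  1 -< 3
  1 -< 13
  2 -< 4
  2 -< 6
  2 -< 26
  3 -< 6
  3 -< 9
  ...25 more
Total: 33


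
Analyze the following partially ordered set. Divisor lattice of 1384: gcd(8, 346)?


Meet=gcd.
gcd(8,346)=2


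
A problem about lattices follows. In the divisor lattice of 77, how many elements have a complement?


An element a is complemented if some b has a meet b = bottom, a join b = top.
a is complemented iff gcd(a, n/a)=1, i.e. a is a unitary divisor of 77.
Complemented elements: 1, 7, 11, 77
Count: 4


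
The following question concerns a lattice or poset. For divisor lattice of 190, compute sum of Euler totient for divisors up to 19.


Divisors of 190 up to 19: [1, 2, 5, 10, 19]
phi values: [1, 1, 4, 4, 18]
Sum = 28


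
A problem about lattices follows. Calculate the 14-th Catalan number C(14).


C(n) = C(2n, n) / (n+1).
C(28, 14) = 40116600
C(14) = 40116600 / 15 = 2674440


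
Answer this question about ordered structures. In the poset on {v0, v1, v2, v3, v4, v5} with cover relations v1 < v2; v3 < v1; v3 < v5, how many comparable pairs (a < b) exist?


A comparable pair {a,b} has a < b or b < a in the order.
Count unordered pairs where one element is strictly below the other.
Examples: {v1,v2}, {v1,v3}, {v2,v3}, {v3,v5}
Total comparable pairs: 4


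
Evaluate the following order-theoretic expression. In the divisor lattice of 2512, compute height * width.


Height = length of longest chain minus 1; width = size of largest antichain.
A maximum chain: 1 | 157 | 314 | 628 | 1256 | 2512  (height 5).
A maximum antichain: {2, 157}  (width 2).
Product = 5 * 2 = 10


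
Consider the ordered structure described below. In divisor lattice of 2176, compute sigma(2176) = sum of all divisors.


sigma(n) = sum of divisors.
Divisors of 2176: [1, 2, 4, 8, 16, 17, 32, 34, 64, 68, 128, 136, 272, 544, 1088, 2176]
Sum = 4590


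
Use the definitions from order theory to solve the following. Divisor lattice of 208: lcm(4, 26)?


Join=lcm.
gcd(4,26)=2
lcm=52


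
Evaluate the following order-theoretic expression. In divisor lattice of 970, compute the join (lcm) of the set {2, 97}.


In a divisor lattice, join = lcm (least common multiple).
Compute lcm iteratively: start with first element, then lcm(current, next).
Elements: [2, 97]
lcm(2,97) = 194
Final lcm = 194


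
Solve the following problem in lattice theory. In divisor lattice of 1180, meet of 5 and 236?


In a divisor lattice, meet = gcd (greatest common divisor).
By Euclidean algorithm or factoring: gcd(5,236) = 1


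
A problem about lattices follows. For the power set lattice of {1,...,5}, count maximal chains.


A maximal chain goes from the minimum element to a maximal element via cover relations.
Counting all min-to-max paths in the cover graph.
Total maximal chains: 120


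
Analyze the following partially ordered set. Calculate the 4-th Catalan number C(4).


C(n) = C(2n, n) / (n+1).
C(8, 4) = 70
C(4) = 70 / 5 = 14


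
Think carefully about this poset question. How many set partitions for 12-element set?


B(n) = number of set partitions of an n-element set.
B(n) satisfies the recurrence: B(n+1) = sum_k C(n,k)*B(k).
B(12) = 4213597


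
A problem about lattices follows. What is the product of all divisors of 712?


Divisors of 712: [1, 2, 4, 8, 89, 178, 356, 712]
Product = n^(d(n)/2) = 712^(8/2)
Product = 256992219136


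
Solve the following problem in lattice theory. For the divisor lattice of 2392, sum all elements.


sigma(n) = sum of divisors.
Divisors of 2392: [1, 2, 4, 8, 13, 23, 26, 46, 52, 92, 104, 184, 299, 598, 1196, 2392]
Sum = 5040


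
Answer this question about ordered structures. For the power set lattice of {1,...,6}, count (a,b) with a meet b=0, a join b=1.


Complement pair (a,b): a meet b = bottom, a join b = top.
Here: A intersect B = {} and A union B = {1,...,6}.
Pairs found: ({},{1,2,3,4,5,6}), ({1},{2,3,4,5,6}), ({2},{1,3,4,5,6}), ({3},{1,2,4,5,6}), ... (60 more)
Total ordered pairs: 64


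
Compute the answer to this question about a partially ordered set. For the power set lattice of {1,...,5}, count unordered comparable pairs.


A comparable pair {a,b} has a < b or b < a in the order.
Count unordered pairs where one element is strictly below the other.
Examples: {{},{1}}, {{},{2}}, {{},{3}}, {{},{4}}, ...
Total comparable pairs: 211


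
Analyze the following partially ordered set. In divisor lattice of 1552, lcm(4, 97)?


Join=lcm.
gcd(4,97)=1
lcm=388


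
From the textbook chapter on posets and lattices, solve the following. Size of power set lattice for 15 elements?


Power set = 2^n.
2^15 = 32768


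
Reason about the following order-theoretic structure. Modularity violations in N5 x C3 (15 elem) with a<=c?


Modular law: if a <= c then a v (b ^ c) = (a v b) ^ c.
Check all triples (a,b,c) with a <= c among 15 elements.
  e.g. a=(a,0), b=(c,0), c=(b,0): lhs=(a,0) != rhs=(b,0)
  e.g. a=(a,0), b=(c,1), c=(b,0): lhs=(a,0) != rhs=(b,0)
Total violating triples: 18


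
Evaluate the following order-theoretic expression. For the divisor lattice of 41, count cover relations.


A cover relation a -< b holds when a < b with no c strictly between.
Cover relations:
  1 -< 41
Total: 1


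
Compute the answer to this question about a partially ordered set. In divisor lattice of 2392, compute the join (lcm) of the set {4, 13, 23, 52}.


In a divisor lattice, join = lcm (least common multiple).
Compute lcm iteratively: start with first element, then lcm(current, next).
Elements: [4, 13, 23, 52]
lcm(4,13) = 52
lcm(52,23) = 1196
lcm(1196,52) = 1196
Final lcm = 1196


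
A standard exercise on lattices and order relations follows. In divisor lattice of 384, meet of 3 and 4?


In a divisor lattice, meet = gcd (greatest common divisor).
By Euclidean algorithm or factoring: gcd(3,4) = 1


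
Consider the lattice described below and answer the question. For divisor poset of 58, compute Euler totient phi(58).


phi(n) = n * prod_{p|n} (1 - 1/p).
Prime divisors of 58: [2, 29]
phi(58) = 58 * (1 - 1/2) * (1 - 1/29)
phi(58) = 28


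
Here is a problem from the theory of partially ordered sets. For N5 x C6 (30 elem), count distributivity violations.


Distributive law: a ^ (b v c) = (a ^ b) v (a ^ c).
Check all 30^3 = 27000 ordered triples (a,b,c).
  e.g. a=(b,0), b=(a,0), c=(c,0): lhs=(b,0) != rhs=(a,0)
  e.g. a=(b,0), b=(a,0), c=(c,1): lhs=(b,0) != rhs=(a,0)
Total violating triples: 432


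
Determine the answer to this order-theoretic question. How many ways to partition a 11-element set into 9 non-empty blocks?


S(n,k) = k*S(n-1,k) + S(n-1,k-1).
S(10,9) = 45, S(10,8) = 750
S(11,9) = 9*45 + 750 = 405 + 750
S(11,9) = 1155


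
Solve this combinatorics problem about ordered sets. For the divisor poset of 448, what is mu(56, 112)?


In a divisor lattice, mu(a,b) = mu(b/a) where mu is the classical Mobius function.
b/a = 112/56 = 2
Prime factorization of 2: primes [2]
2 is squarefree with 1 prime factor(s), so mu(2) = (-1)^1 = -1


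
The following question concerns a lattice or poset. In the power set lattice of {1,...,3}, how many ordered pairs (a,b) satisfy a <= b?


The order relation is {(a,b) : a <= b}, reflexive so it includes (a,a).
Examples: ({},{}), ({},{1,2}), ({},{1,2,3}), ({},{1,3}), ({},{1}), ...
Total ordered pairs: 27


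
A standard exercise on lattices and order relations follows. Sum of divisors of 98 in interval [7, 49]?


Interval [7,49] in divisors of 98: [7, 49]
Sum = 56


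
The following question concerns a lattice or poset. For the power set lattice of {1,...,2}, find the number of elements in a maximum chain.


A chain is a totally ordered subset; we count the number of elements in a maximum chain.
Compute, for each element x, the size of the longest chain ending at x:
  {}: 1
  {1}: 2
  {2}: 2
  {1,2}: 3
A maximum chain: {} < {1} < {1,2}
Number of elements in the longest chain: 3


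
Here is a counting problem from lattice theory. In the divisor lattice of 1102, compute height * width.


Height = length of longest chain minus 1; width = size of largest antichain.
A maximum chain: 1 | 29 | 551 | 1102  (height 3).
A maximum antichain: {2, 19, 29}  (width 3).
Product = 3 * 3 = 9


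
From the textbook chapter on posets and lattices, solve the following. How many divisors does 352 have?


Divisors of 352: [1, 2, 4, 8, 11, 16, 22, 32, 44, 88, 176, 352]
Count: 12


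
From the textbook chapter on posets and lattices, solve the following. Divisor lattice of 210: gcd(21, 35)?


Meet=gcd.
gcd(21,35)=7


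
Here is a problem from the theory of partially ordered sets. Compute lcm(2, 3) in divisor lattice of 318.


In a divisor lattice, join = lcm (least common multiple).
gcd(2,3) = 1
lcm(2,3) = 2*3/gcd = 6/1 = 6


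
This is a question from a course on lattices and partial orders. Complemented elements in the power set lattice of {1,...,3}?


An element a is complemented if some b has a meet b = bottom, a join b = top.
every subset A has complement S\A, so all elements are complemented.
Complemented elements: {}, {1}, {2}, {3}, {1,2}, {1,3}, ... (2 more)
Count: 8


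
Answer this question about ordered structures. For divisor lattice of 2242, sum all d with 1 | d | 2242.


Interval [1,2242] in divisors of 2242: [1, 2, 19, 38, 59, 118, 1121, 2242]
Sum = 3600


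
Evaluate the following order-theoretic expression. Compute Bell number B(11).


B(n) = number of set partitions of an n-element set.
B(n) satisfies the recurrence: B(n+1) = sum_k C(n,k)*B(k).
B(11) = 678570


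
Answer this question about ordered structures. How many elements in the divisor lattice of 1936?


Divisors of 1936: [1, 2, 4, 8, 11, 16, 22, 44, 88, 121, 176, 242, 484, 968, 1936]
Count: 15


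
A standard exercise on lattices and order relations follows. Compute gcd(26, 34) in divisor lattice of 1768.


In a divisor lattice, meet = gcd (greatest common divisor).
By Euclidean algorithm or factoring: gcd(26,34) = 2


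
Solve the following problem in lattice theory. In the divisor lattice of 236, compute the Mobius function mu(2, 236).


In a divisor lattice, mu(a,b) = mu(b/a) where mu is the classical Mobius function.
b/a = 236/2 = 118
Prime factorization of 118: primes [2, 59]
118 is squarefree with 2 prime factor(s), so mu(118) = (-1)^2 = 1


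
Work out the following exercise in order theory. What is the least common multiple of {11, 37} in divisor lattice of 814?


In a divisor lattice, join = lcm (least common multiple).
Compute lcm iteratively: start with first element, then lcm(current, next).
Elements: [11, 37]
lcm(11,37) = 407
Final lcm = 407


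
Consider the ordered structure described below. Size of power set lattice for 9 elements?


Power set = 2^n.
2^9 = 512


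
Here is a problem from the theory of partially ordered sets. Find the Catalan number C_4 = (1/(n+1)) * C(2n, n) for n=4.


C(n) = C(2n, n) / (n+1).
C(8, 4) = 70
C(4) = 70 / 5 = 14


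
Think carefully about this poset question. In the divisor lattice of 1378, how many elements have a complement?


An element a is complemented if some b has a meet b = bottom, a join b = top.
a is complemented iff gcd(a, n/a)=1, i.e. a is a unitary divisor of 1378.
Complemented elements: 1, 2, 13, 26, 53, 106, ... (2 more)
Count: 8


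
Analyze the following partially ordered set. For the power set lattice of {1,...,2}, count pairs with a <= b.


The order relation is {(a,b) : a <= b}, reflexive so it includes (a,a).
Examples: ({},{}), ({},{1,2}), ({},{1}), ({},{2}), ({1,2},{1,2}), ...
Total ordered pairs: 9


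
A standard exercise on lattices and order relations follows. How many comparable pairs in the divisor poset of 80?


A comparable pair {a,b} has a < b or b < a in the order.
Count unordered pairs where one element is strictly below the other.
Examples: {1,2}, {1,4}, {1,5}, {1,8}, ...
Total comparable pairs: 35


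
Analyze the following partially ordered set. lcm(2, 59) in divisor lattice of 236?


Join=lcm.
gcd(2,59)=1
lcm=118


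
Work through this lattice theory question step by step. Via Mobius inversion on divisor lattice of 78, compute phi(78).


phi(n) = n * prod_{p|n} (1 - 1/p).
Prime divisors of 78: [2, 3, 13]
phi(78) = 78 * (1 - 1/2) * (1 - 1/3) * (1 - 1/13)
phi(78) = 24


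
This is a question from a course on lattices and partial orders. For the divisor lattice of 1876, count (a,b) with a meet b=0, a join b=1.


Complement pair (a,b): a meet b = bottom, a join b = top.
Here: gcd(a,b)=1 and lcm(a,b)=1876, i.e. a*b=1876 with a,b coprime.
Pairs found: (1,1876), (4,469), (7,268), (28,67), ... (4 more)
Total ordered pairs: 8


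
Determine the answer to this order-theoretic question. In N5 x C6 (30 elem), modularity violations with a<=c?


Modular law: if a <= c then a v (b ^ c) = (a v b) ^ c.
Check all triples (a,b,c) with a <= c among 30 elements.
  e.g. a=(a,0), b=(c,0), c=(b,0): lhs=(a,0) != rhs=(b,0)
  e.g. a=(a,0), b=(c,1), c=(b,0): lhs=(a,0) != rhs=(b,0)
Total violating triples: 126


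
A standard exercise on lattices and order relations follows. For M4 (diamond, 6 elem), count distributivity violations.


Distributive law: a ^ (b v c) = (a ^ b) v (a ^ c).
Check all 6^3 = 216 ordered triples (a,b,c).
  e.g. a=a1, b=a2, c=a3: lhs=a1 != rhs=0
  e.g. a=a1, b=a2, c=a4: lhs=a1 != rhs=0
Total violating triples: 24


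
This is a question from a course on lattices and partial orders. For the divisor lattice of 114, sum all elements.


sigma(n) = sum of divisors.
Divisors of 114: [1, 2, 3, 6, 19, 38, 57, 114]
Sum = 240


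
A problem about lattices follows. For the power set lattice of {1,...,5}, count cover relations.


A cover relation a -< b holds when a < b with no c strictly between.
Cover relations:
  {} -< {1}
  {} -< {2}
  {} -< {3}
  {} -< {4}
  {} -< {5}
  {1} -< {1,2}
  {1} -< {1,3}
  {1} -< {1,4}
  ...72 more
Total: 80


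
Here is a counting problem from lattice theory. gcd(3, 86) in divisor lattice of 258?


Meet=gcd.
gcd(3,86)=1


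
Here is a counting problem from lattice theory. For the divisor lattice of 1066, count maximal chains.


A maximal chain goes from the minimum element to a maximal element via cover relations.
Counting all min-to-max paths in the cover graph.
Total maximal chains: 6


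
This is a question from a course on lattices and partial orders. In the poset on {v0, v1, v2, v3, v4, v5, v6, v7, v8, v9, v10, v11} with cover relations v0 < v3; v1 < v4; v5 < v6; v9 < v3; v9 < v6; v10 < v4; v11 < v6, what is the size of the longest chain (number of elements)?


A chain is a totally ordered subset; we count the number of elements in a maximum chain.
Compute, for each element x, the size of the longest chain ending at x:
  v0: 1
  v1: 1
  v2: 1
  v5: 1
  v7: 1
  v8: 1
  ...
A maximum chain: v0 < v3
Number of elements in the longest chain: 2


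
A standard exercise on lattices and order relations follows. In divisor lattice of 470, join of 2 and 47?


In a divisor lattice, join = lcm (least common multiple).
gcd(2,47) = 1
lcm(2,47) = 2*47/gcd = 94/1 = 94


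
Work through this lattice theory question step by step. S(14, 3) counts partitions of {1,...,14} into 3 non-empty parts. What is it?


S(n,k) = k*S(n-1,k) + S(n-1,k-1).
S(13,3) = 261625, S(13,2) = 4095
S(14,3) = 3*261625 + 4095 = 784875 + 4095
S(14,3) = 788970


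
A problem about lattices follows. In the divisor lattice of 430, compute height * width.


Height = length of longest chain minus 1; width = size of largest antichain.
A maximum chain: 1 | 43 | 215 | 430  (height 3).
A maximum antichain: {2, 5, 43}  (width 3).
Product = 3 * 3 = 9


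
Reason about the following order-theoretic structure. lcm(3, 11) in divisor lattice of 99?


Join=lcm.
gcd(3,11)=1
lcm=33


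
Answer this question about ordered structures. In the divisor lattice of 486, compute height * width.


Height = length of longest chain minus 1; width = size of largest antichain.
A maximum chain: 1 | 3 | 9 | 27 | 81 | 243 | 486  (height 6).
A maximum antichain: {2, 3}  (width 2).
Product = 6 * 2 = 12


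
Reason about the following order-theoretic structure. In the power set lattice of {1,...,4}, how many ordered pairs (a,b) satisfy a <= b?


The order relation is {(a,b) : a <= b}, reflexive so it includes (a,a).
Examples: ({},{}), ({},{1,2}), ({},{1,2,3}), ({},{1,2,3,4}), ({},{1,2,4}), ...
Total ordered pairs: 81


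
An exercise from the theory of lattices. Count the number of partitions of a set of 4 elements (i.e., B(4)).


B(n) = number of set partitions of an n-element set.
B(n) satisfies the recurrence: B(n+1) = sum_k C(n,k)*B(k).
B(4) = 15


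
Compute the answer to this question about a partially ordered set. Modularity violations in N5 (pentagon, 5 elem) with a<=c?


Modular law: if a <= c then a v (b ^ c) = (a v b) ^ c.
Check all triples (a,b,c) with a <= c among 5 elements.
  e.g. a=a, b=c, c=b: lhs=a != rhs=b
Total violating triples: 1


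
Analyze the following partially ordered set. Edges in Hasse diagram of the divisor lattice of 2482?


A cover relation a -< b holds when a < b with no c strictly between.
Cover relations:
  1 -< 2
  1 -< 17
  1 -< 73
  2 -< 34
  2 -< 146
  17 -< 34
  17 -< 1241
  34 -< 2482
  ...4 more
Total: 12


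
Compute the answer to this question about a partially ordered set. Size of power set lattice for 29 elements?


Power set = 2^n.
2^29 = 536870912


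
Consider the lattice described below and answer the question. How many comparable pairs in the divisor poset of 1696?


A comparable pair {a,b} has a < b or b < a in the order.
Count unordered pairs where one element is strictly below the other.
Examples: {1,2}, {1,4}, {1,8}, {1,16}, ...
Total comparable pairs: 51


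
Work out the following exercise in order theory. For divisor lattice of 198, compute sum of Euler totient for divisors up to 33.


Divisors of 198 up to 33: [1, 2, 3, 6, 9, 11, 18, 22, 33]
phi values: [1, 1, 2, 2, 6, 10, 6, 10, 20]
Sum = 58


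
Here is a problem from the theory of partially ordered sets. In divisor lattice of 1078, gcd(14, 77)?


Meet=gcd.
gcd(14,77)=7


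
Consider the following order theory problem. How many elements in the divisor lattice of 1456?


Divisors of 1456: [1, 2, 4, 7, 8, 13, 14, 16, 26, 28, 52, 56, 91, 104, 112, 182, 208, 364, 728, 1456]
Count: 20


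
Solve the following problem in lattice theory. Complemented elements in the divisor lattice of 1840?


An element a is complemented if some b has a meet b = bottom, a join b = top.
a is complemented iff gcd(a, n/a)=1, i.e. a is a unitary divisor of 1840.
Complemented elements: 1, 5, 16, 23, 80, 115, ... (2 more)
Count: 8


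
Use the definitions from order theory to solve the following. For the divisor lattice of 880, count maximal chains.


A maximal chain goes from the minimum element to a maximal element via cover relations.
Counting all min-to-max paths in the cover graph.
Total maximal chains: 30


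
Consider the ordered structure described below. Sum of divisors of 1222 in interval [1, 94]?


Interval [1,94] in divisors of 1222: [1, 2, 47, 94]
Sum = 144


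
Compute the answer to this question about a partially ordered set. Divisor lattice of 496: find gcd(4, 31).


In a divisor lattice, meet = gcd (greatest common divisor).
By Euclidean algorithm or factoring: gcd(4,31) = 1


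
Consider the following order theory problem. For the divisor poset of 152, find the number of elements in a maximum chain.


A chain is a totally ordered subset; we count the number of elements in a maximum chain.
Compute, for each element x, the size of the longest chain ending at x:
  1: 1
  2: 2
  19: 2
  4: 3
  8: 4
  38: 3
  ...
A maximum chain: 1 < 2 < 4 < 8 < 152
Number of elements in the longest chain: 5


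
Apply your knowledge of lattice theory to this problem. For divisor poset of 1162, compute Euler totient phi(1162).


phi(n) = n * prod_{p|n} (1 - 1/p).
Prime divisors of 1162: [2, 7, 83]
phi(1162) = 1162 * (1 - 1/2) * (1 - 1/7) * (1 - 1/83)
phi(1162) = 492


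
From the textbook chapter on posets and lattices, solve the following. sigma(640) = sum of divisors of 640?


sigma(n) = sum of divisors.
Divisors of 640: [1, 2, 4, 5, 8, 10, 16, 20, 32, 40, 64, 80, 128, 160, 320, 640]
Sum = 1530


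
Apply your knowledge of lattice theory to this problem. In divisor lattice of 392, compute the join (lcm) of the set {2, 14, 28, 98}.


In a divisor lattice, join = lcm (least common multiple).
Compute lcm iteratively: start with first element, then lcm(current, next).
Elements: [2, 14, 28, 98]
lcm(2,14) = 14
lcm(14,28) = 28
lcm(28,98) = 196
Final lcm = 196


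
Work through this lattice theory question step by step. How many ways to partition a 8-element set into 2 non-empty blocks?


S(n,k) = k*S(n-1,k) + S(n-1,k-1).
S(7,2) = 63, S(7,1) = 1
S(8,2) = 2*63 + 1 = 126 + 1
S(8,2) = 127


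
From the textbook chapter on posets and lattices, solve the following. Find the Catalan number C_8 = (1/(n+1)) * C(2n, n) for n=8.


C(n) = C(2n, n) / (n+1).
C(16, 8) = 12870
C(8) = 12870 / 9 = 1430


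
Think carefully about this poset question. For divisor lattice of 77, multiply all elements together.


Divisors of 77: [1, 7, 11, 77]
Product = n^(d(n)/2) = 77^(4/2)
Product = 5929


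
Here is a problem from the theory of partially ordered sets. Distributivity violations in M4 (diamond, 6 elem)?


Distributive law: a ^ (b v c) = (a ^ b) v (a ^ c).
Check all 6^3 = 216 ordered triples (a,b,c).
  e.g. a=a1, b=a2, c=a3: lhs=a1 != rhs=0
  e.g. a=a1, b=a2, c=a4: lhs=a1 != rhs=0
Total violating triples: 24


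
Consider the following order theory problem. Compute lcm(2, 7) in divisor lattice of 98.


In a divisor lattice, join = lcm (least common multiple).
gcd(2,7) = 1
lcm(2,7) = 2*7/gcd = 14/1 = 14


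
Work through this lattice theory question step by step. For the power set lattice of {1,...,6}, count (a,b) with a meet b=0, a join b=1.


Complement pair (a,b): a meet b = bottom, a join b = top.
Here: A intersect B = {} and A union B = {1,...,6}.
Pairs found: ({},{1,2,3,4,5,6}), ({1},{2,3,4,5,6}), ({2},{1,3,4,5,6}), ({3},{1,2,4,5,6}), ... (60 more)
Total ordered pairs: 64


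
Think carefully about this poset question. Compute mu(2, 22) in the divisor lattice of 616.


In a divisor lattice, mu(a,b) = mu(b/a) where mu is the classical Mobius function.
b/a = 22/2 = 11
Prime factorization of 11: primes [11]
11 is squarefree with 1 prime factor(s), so mu(11) = (-1)^1 = -1


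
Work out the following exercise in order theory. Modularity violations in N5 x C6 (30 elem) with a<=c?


Modular law: if a <= c then a v (b ^ c) = (a v b) ^ c.
Check all triples (a,b,c) with a <= c among 30 elements.
  e.g. a=(a,0), b=(c,0), c=(b,0): lhs=(a,0) != rhs=(b,0)
  e.g. a=(a,0), b=(c,1), c=(b,0): lhs=(a,0) != rhs=(b,0)
Total violating triples: 126


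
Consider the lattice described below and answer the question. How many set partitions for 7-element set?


B(n) = number of set partitions of an n-element set.
B(n) satisfies the recurrence: B(n+1) = sum_k C(n,k)*B(k).
B(7) = 877


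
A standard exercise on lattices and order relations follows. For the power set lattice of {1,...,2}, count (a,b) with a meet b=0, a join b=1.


Complement pair (a,b): a meet b = bottom, a join b = top.
Here: A intersect B = {} and A union B = {1,...,2}.
Pairs found: ({},{1,2}), ({1},{2}), ({2},{1}), ({1,2},{})
Total ordered pairs: 4


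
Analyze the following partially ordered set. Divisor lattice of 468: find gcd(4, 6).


In a divisor lattice, meet = gcd (greatest common divisor).
By Euclidean algorithm or factoring: gcd(4,6) = 2


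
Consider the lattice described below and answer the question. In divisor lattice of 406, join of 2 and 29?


In a divisor lattice, join = lcm (least common multiple).
gcd(2,29) = 1
lcm(2,29) = 2*29/gcd = 58/1 = 58
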